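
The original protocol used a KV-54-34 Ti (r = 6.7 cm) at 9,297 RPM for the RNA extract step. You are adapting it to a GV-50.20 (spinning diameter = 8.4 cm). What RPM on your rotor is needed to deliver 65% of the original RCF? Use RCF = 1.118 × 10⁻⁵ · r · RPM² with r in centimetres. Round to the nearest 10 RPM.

RCF_original = 1.118 × 10⁻⁵ × 6.7 × (9297)² = 1.118 × 10⁻⁵ × 6.7 × 86,434,209 ≈ 6,474.4 × g
Target RCF = 0.65 × 6,474.4 ≈ 4,208.4 × g
Your rotor: r = 8.4 / 2 = 4.2 cm
4,208.4 = 1.118 × 10⁻⁵ × 4.2 × N²
N² = 4,208.4 / (4.6956 × 10⁻⁵) = 89,624,329
N ≈ √89,624,329 ≈ 9,467.0

9470 RPM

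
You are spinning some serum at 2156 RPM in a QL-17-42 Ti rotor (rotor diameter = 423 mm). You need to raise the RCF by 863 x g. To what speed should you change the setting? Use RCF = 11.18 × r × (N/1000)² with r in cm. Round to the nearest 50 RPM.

r = 423 mm / 2 = 211.5 mm = 21.15 cm
Current RCF = 11.18 × 21.15 × (2.156)² = 11.18 × 21.15 × 4.648336 ≈ 1,099.1 × g
Target RCF = 1,099.1 + 863 = 1,962.1 × g
(N/1000)² = 1,962.1 / 236.457 = 8.297915
N = 1000 × √8.297915 ≈ 2,880.6

N₂ ≈ 2900 RPM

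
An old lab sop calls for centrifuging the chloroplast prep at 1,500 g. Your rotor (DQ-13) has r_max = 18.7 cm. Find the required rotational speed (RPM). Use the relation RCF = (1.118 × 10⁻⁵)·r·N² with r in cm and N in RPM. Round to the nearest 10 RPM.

1,500 = 1.118 × 10⁻⁵ × 18.7 × N²
N² = 1,500 / (20.9066 × 10⁻⁵) = 7,174,768
N ≈ √7,174,768 ≈ 2,678.6

N ≈ 2680 RPM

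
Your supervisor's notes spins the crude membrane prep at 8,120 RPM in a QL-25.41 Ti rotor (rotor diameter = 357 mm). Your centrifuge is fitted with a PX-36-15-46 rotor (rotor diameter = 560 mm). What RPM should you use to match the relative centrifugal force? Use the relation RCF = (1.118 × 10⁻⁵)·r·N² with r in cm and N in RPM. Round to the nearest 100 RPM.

Original rotor: r = 357 mm / 2 = 178.5 mm = 17.85 cm
RCF_original = 1.118 × 10⁻⁵ × 17.85 × (8120)² = 1.118 × 10⁻⁵ × 17.85 × 65,934,400 ≈ 13,158.1 × g
Your rotor: r = 560 mm / 2 = 280 mm = 28 cm
13,158.1 = 1.118 × 10⁻⁵ × 28 × N²
N² = 13,158.1 / (31.304 × 10⁻⁵) = 42,033,286
N ≈ √42,033,286 ≈ 6,483.3

6500 RPM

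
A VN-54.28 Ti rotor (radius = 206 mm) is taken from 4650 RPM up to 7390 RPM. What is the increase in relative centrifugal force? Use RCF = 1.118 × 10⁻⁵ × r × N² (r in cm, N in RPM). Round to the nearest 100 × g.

7600 × g

r = 206 mm = 20.6 cm
RCF₁ = 1.118 × 10⁻⁵ × 20.6 × (4650)² = 1.118 × 10⁻⁵ × 20.6 × 21,622,500 ≈ 4,979.8 × g
RCF₂ = 1.118 × 10⁻⁵ × 20.6 × (7390)² = 1.118 × 10⁻⁵ × 20.6 × 54,612,100 ≈ 12,577.6 × g
Increase = 12,577.6 − 4,979.8 = 7,597.8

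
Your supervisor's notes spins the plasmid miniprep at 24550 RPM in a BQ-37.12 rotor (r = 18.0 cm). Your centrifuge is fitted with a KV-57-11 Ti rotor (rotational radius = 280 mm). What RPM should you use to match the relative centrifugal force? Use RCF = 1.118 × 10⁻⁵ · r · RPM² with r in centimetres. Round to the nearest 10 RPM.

19680 RPM

RCF = 1.118 × 10⁻⁵ × r × N²
RCF_original = 1.118 × 10⁻⁵ × 18 × (24550)² = 1.118 × 10⁻⁵ × 18 × 602,702,500 ≈ 121,287.9 × g
Your rotor: r = 280 mm = 28.0 cm
121,287.9 = 1.118 × 10⁻⁵ × 28 × N²
N² = 121,287.9 / (31.304 × 10⁻⁵) = 387,451,763
N ≈ √387,451,763 ≈ 19,683.8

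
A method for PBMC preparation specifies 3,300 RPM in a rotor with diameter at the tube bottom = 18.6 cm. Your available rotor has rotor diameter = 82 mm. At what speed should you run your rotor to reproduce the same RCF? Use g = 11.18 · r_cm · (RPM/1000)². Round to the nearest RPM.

Original rotor: r = 18.6 / 2 = 9.3 cm
RCF_original = 11.18 × 9.3 × (3.3)² = 11.18 × 9.3 × 10.89 ≈ 1,132.3 × g
Your rotor: r = 82 mm / 2 = 41 mm = 4.1 cm
1,132.3 = 11.18 × 4.1 × (N/1000)²
(N/1000)² = 1,132.3 / 45.838 = 24.70221
N = 1000 × √24.70221 ≈ 4,970.1

4970 RPM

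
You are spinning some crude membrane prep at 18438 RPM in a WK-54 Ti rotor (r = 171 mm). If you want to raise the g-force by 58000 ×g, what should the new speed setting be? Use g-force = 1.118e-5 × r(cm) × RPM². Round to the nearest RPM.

N₂ ≈ 25364 RPM

r = 171 mm = 17.1 cm
Current RCF = 1.118 × 10⁻⁵ × 17.1 × (18438)² = 1.118 × 10⁻⁵ × 17.1 × 339,959,844 ≈ 64,992.8 × g
Target RCF = 64,992.8 + 58,000 = 122,992.8 × g
N² = 122,992.8 / (19.1178 × 10⁻⁵) = 643,341,807
N ≈ √643,341,807 ≈ 25,364.2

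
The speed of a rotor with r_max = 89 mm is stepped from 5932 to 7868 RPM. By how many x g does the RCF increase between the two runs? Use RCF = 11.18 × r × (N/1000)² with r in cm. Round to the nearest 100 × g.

≈ 2700 x g

r = 89 mm = 8.9 cm
RCF₁ = 11.18 × 8.9 × (5.932)² = 11.18 × 8.9 × 35.188624 ≈ 3,501.3 × g
RCF₂ = 11.18 × 8.9 × (7.868)² = 11.18 × 8.9 × 61.905424 ≈ 6,159.7 × g
Increase = 6,159.7 − 3,501.3 = 2,658.4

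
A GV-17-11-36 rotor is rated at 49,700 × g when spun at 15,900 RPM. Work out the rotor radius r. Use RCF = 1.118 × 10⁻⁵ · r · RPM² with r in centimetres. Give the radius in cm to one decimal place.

≈ 17.6 cm

RCF = 1.118 × 10⁻⁵ × r × N²
49700 = 1.118 × 10⁻⁵ × r × (15900)²
r = 49700 / (1.118 × 10⁻⁵ × 252,810,000) = 49700 / 2826.416 ≈ 17.584 cm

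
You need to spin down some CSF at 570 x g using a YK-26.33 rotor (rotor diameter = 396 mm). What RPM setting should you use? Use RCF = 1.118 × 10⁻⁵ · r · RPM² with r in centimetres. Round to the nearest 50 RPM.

1600 RPM

r = 396 mm / 2 = 198 mm = 19.8 cm
570 = 1.118 × 10⁻⁵ × 19.8 × N²
N² = 570 / (22.1364 × 10⁻⁵) = 2,574,944
N ≈ √2,574,944 ≈ 1,604.7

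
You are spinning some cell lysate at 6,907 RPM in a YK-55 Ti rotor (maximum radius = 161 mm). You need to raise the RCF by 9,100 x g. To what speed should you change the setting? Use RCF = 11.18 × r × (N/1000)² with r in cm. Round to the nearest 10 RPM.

N₂ ≈ 9910 RPM

r = 161 mm = 16.1 cm
Current RCF = 11.18 × 16.1 × (6.907)² = 11.18 × 16.1 × 47.706649 ≈ 8,587.1 × g
Target RCF = 8,587.1 + 9,100 = 17,687.1 × g
(N/1000)² = 17,687.1 / 179.998 = 98.26276
N = 1000 × √98.26276 ≈ 9,912.8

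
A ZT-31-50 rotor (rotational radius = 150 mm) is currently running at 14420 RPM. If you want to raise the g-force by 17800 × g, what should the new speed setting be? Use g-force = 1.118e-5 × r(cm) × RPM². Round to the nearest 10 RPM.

r = 150 mm = 15.0 cm
Current RCF = 1.118 × 10⁻⁵ × 15 × (14420)² = 1.118 × 10⁻⁵ × 15 × 207,936,400 ≈ 34,870.9 × g
Target RCF = 34,870.9 + 17,800 = 52,670.9 × g
N² = 52,670.9 / (16.77 × 10⁻⁵) = 314,078,116
N ≈ √314,078,116 ≈ 17,722.2

17720 RPM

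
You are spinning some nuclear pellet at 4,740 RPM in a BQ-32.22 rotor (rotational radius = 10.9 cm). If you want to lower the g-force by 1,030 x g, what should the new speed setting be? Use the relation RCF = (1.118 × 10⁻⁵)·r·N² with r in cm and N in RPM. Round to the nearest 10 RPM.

≈ 3740 RPM

Current RCF = 1.118 × 10⁻⁵ × 10.9 × (4740)² = 1.118 × 10⁻⁵ × 10.9 × 22,467,600 ≈ 2,737.9 × g
Target RCF = 2,737.9 − 1,030 = 1,707.9 × g
N² = 1,707.9 / (12.1862 × 10⁻⁵) = 14,015,033
N ≈ √14,015,033 ≈ 3,743.7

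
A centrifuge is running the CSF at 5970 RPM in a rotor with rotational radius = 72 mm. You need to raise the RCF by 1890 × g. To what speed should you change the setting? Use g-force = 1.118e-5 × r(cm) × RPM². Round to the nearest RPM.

≈ 7689 RPM

r = 72 mm = 7.2 cm
Current RCF = 1.118 × 10⁻⁵ × 7.2 × (5970)² = 1.118 × 10⁻⁵ × 7.2 × 35,640,900 ≈ 2,868.9 × g
Target RCF = 2,868.9 + 1,890 = 4,758.9 × g
N² = 4,758.9 / (8.0496 × 10⁻⁵) = 59,119,708
N ≈ √59,119,708 ≈ 7,688.9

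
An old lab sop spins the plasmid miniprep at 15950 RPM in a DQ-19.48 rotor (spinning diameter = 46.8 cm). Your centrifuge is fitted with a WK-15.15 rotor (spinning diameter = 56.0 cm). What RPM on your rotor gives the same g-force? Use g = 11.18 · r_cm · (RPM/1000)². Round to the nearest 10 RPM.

Original rotor: r = 46.8 / 2 = 23.4 cm
RCF_original = 11.18 × 23.4 × (15.95)² = 11.18 × 23.4 × 254.4025 ≈ 66,554.7 × g
Your rotor: r = 56.0 / 2 = 28 cm
66,554.7 = 11.18 × 28 × (N/1000)²
(N/1000)² = 66,554.7 / 313.04 = 212.6077
N = 1000 × √212.6077 ≈ 14,581.1

14580 RPM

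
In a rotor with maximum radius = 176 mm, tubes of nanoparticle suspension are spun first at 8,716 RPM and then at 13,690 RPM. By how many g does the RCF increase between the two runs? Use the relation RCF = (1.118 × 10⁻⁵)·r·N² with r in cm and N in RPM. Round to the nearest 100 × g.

r = 176 mm = 17.6 cm
RCF₁ = 1.118 × 10⁻⁵ × 17.6 × (8716)² = 1.118 × 10⁻⁵ × 17.6 × 75,968,656 ≈ 14,948.2 × g
RCF₂ = 1.118 × 10⁻⁵ × 17.6 × (13690)² = 1.118 × 10⁻⁵ × 17.6 × 187,416,100 ≈ 36,877.5 × g
Increase = 36,877.5 − 14,948.2 = 21,929.3

21900 g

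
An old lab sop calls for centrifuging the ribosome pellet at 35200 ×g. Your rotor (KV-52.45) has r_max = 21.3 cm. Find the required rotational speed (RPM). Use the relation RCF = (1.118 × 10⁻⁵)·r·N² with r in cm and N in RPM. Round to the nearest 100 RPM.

RCF = 1.118 × 10⁻⁵ × r × N²
35,200 = 1.118 × 10⁻⁵ × 21.3 × N²
N² = 35,200 / (23.8134 × 10⁻⁵) = 147,815,936
N ≈ √147,815,936 ≈ 12,158.0

12200 RPM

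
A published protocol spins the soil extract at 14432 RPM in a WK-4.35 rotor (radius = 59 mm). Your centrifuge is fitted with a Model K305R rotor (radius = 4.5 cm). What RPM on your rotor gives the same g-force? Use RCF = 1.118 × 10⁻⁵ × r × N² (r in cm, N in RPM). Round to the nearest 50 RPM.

Original rotor: r = 59 mm = 5.9 cm
RCF = 1.118 × 10⁻⁵ × r × N²
RCF_original = 1.118 × 10⁻⁵ × 5.9 × (14432)² = 1.118 × 10⁻⁵ × 5.9 × 208,282,624 ≈ 13,738.7 × g
13,738.7 = 1.118 × 10⁻⁵ × 4.5 × N²
N² = 13,738.7 / (5.031 × 10⁻⁵) = 273,080,898
N ≈ √273,080,898 ≈ 16,525.2

≈ 16550 RPM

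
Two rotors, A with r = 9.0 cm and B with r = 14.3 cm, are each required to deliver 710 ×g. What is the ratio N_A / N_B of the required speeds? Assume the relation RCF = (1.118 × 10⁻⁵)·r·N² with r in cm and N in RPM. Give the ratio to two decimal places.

1.26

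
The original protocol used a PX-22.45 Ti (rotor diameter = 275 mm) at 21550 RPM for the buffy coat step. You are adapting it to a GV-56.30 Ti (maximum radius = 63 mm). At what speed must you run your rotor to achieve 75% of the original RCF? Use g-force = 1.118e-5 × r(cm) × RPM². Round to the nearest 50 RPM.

≈ 27550 RPM

Original rotor: r = 275 mm / 2 = 137.5 mm = 13.75 cm
RCF_original = 1.118 × 10⁻⁵ × 13.75 × (21550)² = 1.118 × 10⁻⁵ × 13.75 × 464,402,500 ≈ 71,390.3 × g
Target RCF = 0.75 × 71,390.3 ≈ 53,542.7 × g
Your rotor: r = 63 mm = 6.3 cm
53,542.7 = 1.118 × 10⁻⁵ × 6.3 × N²
N² = 53,542.7 / (7.0434 × 10⁻⁵) = 760,182,582
N ≈ √760,182,582 ≈ 27,571.4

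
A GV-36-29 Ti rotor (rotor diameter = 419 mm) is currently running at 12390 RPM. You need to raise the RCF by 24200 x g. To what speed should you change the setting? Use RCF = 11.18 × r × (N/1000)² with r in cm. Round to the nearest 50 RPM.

r = 419 mm / 2 = 209.5 mm = 20.95 cm
Current RCF = 11.18 × 20.95 × (12.39)² = 11.18 × 20.95 × 153.5121 ≈ 35,955.8 × g
Target RCF = 35,955.8 + 24,200 = 60,155.8 × g
(N/1000)² = 60,155.8 / 234.221 = 256.8335
N = 1000 × √256.8335 ≈ 16,026.0

≈ 16050 RPM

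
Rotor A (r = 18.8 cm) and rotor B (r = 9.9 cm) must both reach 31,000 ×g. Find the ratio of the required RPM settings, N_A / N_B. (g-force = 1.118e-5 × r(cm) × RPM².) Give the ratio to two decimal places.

0.73

At fixed RCF, N ∝ 1/√r, so N_A/N_B = √(r_B/r_A) = √(9.9/18.8) = √0.526596 = 0.7257.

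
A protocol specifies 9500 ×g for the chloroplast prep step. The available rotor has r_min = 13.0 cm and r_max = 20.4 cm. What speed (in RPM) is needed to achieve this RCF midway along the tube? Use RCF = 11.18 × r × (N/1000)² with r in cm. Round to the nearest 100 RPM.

r_avg = (13.0 + 20.4) / 2 = 16.7 cm
9,500 = 11.18 × 16.7 × (N/1000)²
(N/1000)² = 9,500 / 186.706 = 50.88214
N = 1000 × √50.88214 ≈ 7,133.2

7100 RPM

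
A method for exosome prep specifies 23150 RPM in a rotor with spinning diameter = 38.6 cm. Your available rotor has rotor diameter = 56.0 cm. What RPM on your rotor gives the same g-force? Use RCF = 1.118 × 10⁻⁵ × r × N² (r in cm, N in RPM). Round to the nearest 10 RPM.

Original rotor: r = 38.6 / 2 = 19.3 cm
RCF = 1.118 × 10⁻⁵ × r × N²
RCF_original = 1.118 × 10⁻⁵ × 19.3 × (23150)² = 1.118 × 10⁻⁵ × 19.3 × 535,922,500 ≈ 115,638.1 × g
Your rotor: r = 56.0 / 2 = 28 cm
115,638.1 = 1.118 × 10⁻⁵ × 28 × N²
N² = 115,638.1 / (31.304 × 10⁻⁵) = 369,403,591
N ≈ √369,403,591 ≈ 19,219.9

≈ 19220 RPM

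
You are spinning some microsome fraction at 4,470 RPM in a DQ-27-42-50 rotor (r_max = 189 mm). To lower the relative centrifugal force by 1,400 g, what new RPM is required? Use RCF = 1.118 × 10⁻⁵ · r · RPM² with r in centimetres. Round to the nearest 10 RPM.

r = 189 mm = 18.9 cm
Current RCF = 1.118 × 10⁻⁵ × 18.9 × (4470)² = 1.118 × 10⁻⁵ × 18.9 × 19,980,900 ≈ 4,222 × g
Target RCF = 4,222 − 1,400 = 2,822 × g
N² = 2,822 / (21.1302 × 10⁻⁵) = 13,355,292
N ≈ √13,355,292 ≈ 3,654.5

3650 RPM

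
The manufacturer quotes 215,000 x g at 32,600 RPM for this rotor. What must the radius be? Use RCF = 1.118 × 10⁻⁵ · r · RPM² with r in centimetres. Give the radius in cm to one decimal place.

r ≈ 18.1 cm

215000 = 1.118 × 10⁻⁵ × r × (32600)²
r = 215000 / (1.118 × 10⁻⁵ × 1,062,760,000) = 215000 / 11881.66 ≈ 18.095 cm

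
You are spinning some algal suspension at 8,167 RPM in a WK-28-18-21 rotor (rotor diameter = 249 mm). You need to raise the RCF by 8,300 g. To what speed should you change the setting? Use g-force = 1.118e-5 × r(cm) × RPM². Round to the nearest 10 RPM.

r = 249 mm / 2 = 124.5 mm = 12.45 cm
Current RCF = 1.118 × 10⁻⁵ × 12.45 × (8167)² = 1.118 × 10⁻⁵ × 12.45 × 66,699,889 ≈ 9,284 × g
Target RCF = 9,284 + 8,300 = 17,584 × g
N² = 17,584 / (13.9191 × 10⁻⁵) = 126,330,007
N ≈ √126,330,007 ≈ 11,239.7

≈ 11240 RPM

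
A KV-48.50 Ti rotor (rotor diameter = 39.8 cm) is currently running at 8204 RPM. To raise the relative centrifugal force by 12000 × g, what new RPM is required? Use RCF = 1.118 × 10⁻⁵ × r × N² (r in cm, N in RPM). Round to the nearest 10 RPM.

11010 RPM

r = 39.8 / 2 = 19.9 cm
Current RCF = 1.118 × 10⁻⁵ × 19.9 × (8204)² = 1.118 × 10⁻⁵ × 19.9 × 67,305,616 ≈ 14,974.3 × g
Target RCF = 14,974.3 + 12,000 = 26,974.3 × g
N² = 26,974.3 / (22.2482 × 10⁻⁵) = 121,242,617
N ≈ √121,242,617 ≈ 11,011.0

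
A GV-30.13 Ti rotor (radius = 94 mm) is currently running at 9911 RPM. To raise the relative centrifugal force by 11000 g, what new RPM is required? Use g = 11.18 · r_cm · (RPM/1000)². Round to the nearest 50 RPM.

14250 RPM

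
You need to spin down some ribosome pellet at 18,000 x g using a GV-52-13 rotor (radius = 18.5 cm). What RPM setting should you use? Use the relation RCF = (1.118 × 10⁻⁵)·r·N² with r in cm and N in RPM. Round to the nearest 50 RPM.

18,000 = 1.118 × 10⁻⁵ × 18.5 × N²
N² = 18,000 / (20.683 × 10⁻⁵) = 87,027,994
N ≈ √87,027,994 ≈ 9,328.9

9350 RPM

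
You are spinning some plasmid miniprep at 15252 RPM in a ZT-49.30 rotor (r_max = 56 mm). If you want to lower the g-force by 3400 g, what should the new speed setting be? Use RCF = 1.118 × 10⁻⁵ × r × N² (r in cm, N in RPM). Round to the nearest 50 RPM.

≈ 13350 RPM

r = 56 mm = 5.6 cm
Current RCF = 1.118 × 10⁻⁵ × 5.6 × (15252)² = 1.118 × 10⁻⁵ × 5.6 × 232,623,504 ≈ 14,564.1 × g
Target RCF = 14,564.1 − 3,400 = 11,164.1 × g
N² = 11,164.1 / (6.2608 × 10⁻⁵) = 178,317,467
N ≈ √178,317,467 ≈ 13,353.6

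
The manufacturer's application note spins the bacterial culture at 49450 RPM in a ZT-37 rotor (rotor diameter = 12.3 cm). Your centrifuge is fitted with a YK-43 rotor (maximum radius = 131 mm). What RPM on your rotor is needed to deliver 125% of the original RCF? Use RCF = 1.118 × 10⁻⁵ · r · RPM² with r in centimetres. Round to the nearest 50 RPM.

37900 RPM

Original rotor: r = 12.3 / 2 = 6.15 cm
RCF = 1.118 × 10⁻⁵ × r × N²
RCF_original = 1.118 × 10⁻⁵ × 6.15 × (49450)² = 1.118 × 10⁻⁵ × 6.15 × 2,445,302,500 ≈ 168,131.7 × g
Target RCF = 1.25 × 168,131.7 ≈ 210,164.6 × g
Your rotor: r = 131 mm = 13.1 cm
210,164.6 = 1.118 × 10⁻⁵ × 13.1 × N²
N² = 210,164.6 / (14.6458 × 10⁻⁵) = 1,434,982,043
N ≈ √1,434,982,043 ≈ 37,881.2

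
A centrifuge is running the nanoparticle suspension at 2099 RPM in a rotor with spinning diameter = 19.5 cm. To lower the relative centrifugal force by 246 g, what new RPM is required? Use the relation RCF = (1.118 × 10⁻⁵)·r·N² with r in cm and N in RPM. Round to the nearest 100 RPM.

r = 19.5 / 2 = 9.75 cm
Current RCF = 1.118 × 10⁻⁵ × 9.75 × (2099)² = 1.118 × 10⁻⁵ × 9.75 × 4,405,801 ≈ 480.3 × g
Target RCF = 480.3 − 246 = 234.3 × g
N² = 234.3 / (10.9005 × 10⁻⁵) = 2,149,443
N ≈ √2,149,443 ≈ 1,466.1

N₂ ≈ 1500 RPM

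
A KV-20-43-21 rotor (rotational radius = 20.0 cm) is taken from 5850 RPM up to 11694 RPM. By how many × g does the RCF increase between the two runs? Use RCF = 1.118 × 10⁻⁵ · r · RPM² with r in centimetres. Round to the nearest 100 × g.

RCF₁ = 1.118 × 10⁻⁵ × 20 × (5850)² = 1.118 × 10⁻⁵ × 20 × 34,222,500 ≈ 7,652.2 × g
RCF₂ = 1.118 × 10⁻⁵ × 20 × (11694)² = 1.118 × 10⁻⁵ × 20 × 136,749,636 ≈ 30,577.2 × g
Increase = 30,577.2 − 7,652.2 = 22,925

≈ 22900 × g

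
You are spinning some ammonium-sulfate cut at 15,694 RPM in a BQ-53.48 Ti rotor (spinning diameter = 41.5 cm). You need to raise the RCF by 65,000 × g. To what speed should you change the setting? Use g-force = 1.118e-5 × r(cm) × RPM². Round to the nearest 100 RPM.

r = 41.5 / 2 = 20.75 cm
Current RCF = 1.118 × 10⁻⁵ × 20.75 × (15694)² = 1.118 × 10⁻⁵ × 20.75 × 246,301,636 ≈ 57,138.3 × g
Target RCF = 57,138.3 + 65,000 = 122,138.3 × g
N² = 122,138.3 / (23.1985 × 10⁻⁵) = 526,492,230
N ≈ √526,492,230 ≈ 22,945.4

≈ 22900 RPM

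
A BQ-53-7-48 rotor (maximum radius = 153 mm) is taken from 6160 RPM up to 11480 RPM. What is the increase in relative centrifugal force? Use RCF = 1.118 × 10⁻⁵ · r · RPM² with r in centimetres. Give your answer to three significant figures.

r = 153 mm = 15.3 cm
RCF₁ = 1.118 × 10⁻⁵ × 15.3 × (6160)² = 1.118 × 10⁻⁵ × 15.3 × 37,945,600 ≈ 6,490.7 × g
RCF₂ = 1.118 × 10⁻⁵ × 15.3 × (11480)² = 1.118 × 10⁻⁵ × 15.3 × 131,790,400 ≈ 22,543.3 × g
Increase = 22,543.3 − 6,490.7 = 16,052.6

≈ 16100 ×g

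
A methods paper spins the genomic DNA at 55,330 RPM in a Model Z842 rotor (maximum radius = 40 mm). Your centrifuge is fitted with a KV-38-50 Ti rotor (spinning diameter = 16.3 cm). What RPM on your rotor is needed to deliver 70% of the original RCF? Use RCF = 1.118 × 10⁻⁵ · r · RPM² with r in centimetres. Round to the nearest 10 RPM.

Original rotor: r = 40 mm = 4.0 cm
RCF = 1.118 × 10⁻⁵ × r × N²
RCF_original = 1.118 × 10⁻⁵ × 4 × (55330)² = 1.118 × 10⁻⁵ × 4 × 3,061,408,900 ≈ 136,906.2 × g
Target RCF = 0.7 × 136,906.2 ≈ 95,834.3 × g
Your rotor: r = 16.3 / 2 = 8.15 cm
95,834.3 = 1.118 × 10⁻⁵ × 8.15 × N²
N² = 95,834.3 / (9.1117 × 10⁻⁵) = 1,051,771,898
N ≈ √1,051,771,898 ≈ 32,431.0

≈ 32430 RPM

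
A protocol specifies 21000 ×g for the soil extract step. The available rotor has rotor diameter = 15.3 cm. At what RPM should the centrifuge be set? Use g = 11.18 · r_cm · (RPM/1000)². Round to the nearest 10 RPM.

N ≈ 15670 RPM

r = 15.3 / 2 = 7.65 cm
RCF = 11.18 × r × (N/1000)²
21,000 = 11.18 × 7.65 × (N/1000)²
(N/1000)² = 21,000 / 85.527 = 245.5365
N = 1000 × √245.5365 ≈ 15,669.6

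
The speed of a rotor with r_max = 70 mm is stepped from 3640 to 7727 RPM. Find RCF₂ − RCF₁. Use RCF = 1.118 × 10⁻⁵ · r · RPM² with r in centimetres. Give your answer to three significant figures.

r = 70 mm = 7.0 cm
RCF₁ = 1.118 × 10⁻⁵ × 7 × (3640)² = 1.118 × 10⁻⁵ × 7 × 13,249,600 ≈ 1,036.9 × g
RCF₂ = 1.118 × 10⁻⁵ × 7 × (7727)² = 1.118 × 10⁻⁵ × 7 × 59,706,529 ≈ 4,672.6 × g
Increase = 4,672.6 − 1,036.9 = 3,635.7

≈ 3640 × g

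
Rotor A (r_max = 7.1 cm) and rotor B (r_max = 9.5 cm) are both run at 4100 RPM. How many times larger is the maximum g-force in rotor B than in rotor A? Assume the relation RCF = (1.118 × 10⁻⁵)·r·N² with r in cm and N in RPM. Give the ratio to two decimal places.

At fixed N, RCF ∝ r, so RCF_B/RCF_A = r_B/r_A = 9.5 / 7.1 = 1.3380.

1.34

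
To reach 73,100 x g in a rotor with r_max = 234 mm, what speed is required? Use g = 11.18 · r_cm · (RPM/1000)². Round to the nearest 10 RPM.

16720 RPM

r = 234 mm = 23.4 cm
73,100 = 11.18 × 23.4 × (N/1000)²
(N/1000)² = 73,100 / 261.612 = 279.4214
N = 1000 × √279.4214 ≈ 16,715.9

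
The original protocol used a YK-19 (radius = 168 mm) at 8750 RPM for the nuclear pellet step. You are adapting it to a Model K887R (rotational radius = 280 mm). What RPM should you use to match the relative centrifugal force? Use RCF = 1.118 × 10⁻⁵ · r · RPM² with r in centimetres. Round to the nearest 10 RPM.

≈ 6780 RPM

Original rotor: r = 168 mm = 16.8 cm
RCF_original = 1.118 × 10⁻⁵ × 16.8 × (8750)² = 1.118 × 10⁻⁵ × 16.8 × 76,562,500 ≈ 14,380.3 × g
Your rotor: r = 280 mm = 28.0 cm
14,380.3 = 1.118 × 10⁻⁵ × 28 × N²
N² = 14,380.3 / (31.304 × 10⁻⁵) = 45,937,580
N ≈ √45,937,580 ≈ 6,777.7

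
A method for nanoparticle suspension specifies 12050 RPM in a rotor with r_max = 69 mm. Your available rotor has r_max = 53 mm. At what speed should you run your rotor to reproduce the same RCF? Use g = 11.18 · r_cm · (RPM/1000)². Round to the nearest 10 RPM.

13750 RPM

Original rotor: r = 69 mm = 6.9 cm
RCF = 11.18 × r × (N/1000)²
RCF_original = 11.18 × 6.9 × (12.05)² = 11.18 × 6.9 × 145.2025 ≈ 11,201.2 × g
Your rotor: r = 53 mm = 5.3 cm
11,201.2 = 11.18 × 5.3 × (N/1000)²
(N/1000)² = 11,201.2 / 59.254 = 189.037
N = 1000 × √189.037 ≈ 13,749.1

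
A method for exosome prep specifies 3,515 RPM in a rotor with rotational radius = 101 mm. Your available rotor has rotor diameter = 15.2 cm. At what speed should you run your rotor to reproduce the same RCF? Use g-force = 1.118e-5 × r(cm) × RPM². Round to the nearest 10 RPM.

Original rotor: r = 101 mm = 10.1 cm
RCF_original = 1.118 × 10⁻⁵ × 10.1 × (3515)² = 1.118 × 10⁻⁵ × 10.1 × 12,355,225 ≈ 1,395.1 × g
Your rotor: r = 15.2 / 2 = 7.6 cm
1,395.1 = 1.118 × 10⁻⁵ × 7.6 × N²
N² = 1,395.1 / (8.4968 × 10⁻⁵) = 16,419,122
N ≈ √16,419,122 ≈ 4,052.1

≈ 4050 RPM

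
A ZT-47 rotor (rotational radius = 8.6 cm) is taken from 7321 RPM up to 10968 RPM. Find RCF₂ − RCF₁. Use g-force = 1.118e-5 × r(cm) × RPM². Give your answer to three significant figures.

RCF₁ = 1.118 × 10⁻⁵ × 8.6 × (7321)² = 1.118 × 10⁻⁵ × 8.6 × 53,597,041 ≈ 5,153.2 × g
RCF₂ = 1.118 × 10⁻⁵ × 8.6 × (10968)² = 1.118 × 10⁻⁵ × 8.6 × 120,297,024 ≈ 11,566.3 × g
Increase = 11,566.3 − 5,153.2 = 6,413.1

6410 × g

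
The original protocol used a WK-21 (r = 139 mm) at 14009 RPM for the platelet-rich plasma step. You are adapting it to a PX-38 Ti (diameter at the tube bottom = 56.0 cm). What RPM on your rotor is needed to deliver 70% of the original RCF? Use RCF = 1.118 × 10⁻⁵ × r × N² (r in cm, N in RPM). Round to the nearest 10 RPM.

8260 RPM

Original rotor: r = 139 mm = 13.9 cm
RCF = 1.118 × 10⁻⁵ × r × N²
RCF_original = 1.118 × 10⁻⁵ × 13.9 × (14009)² = 1.118 × 10⁻⁵ × 13.9 × 196,252,081 ≈ 30,498 × g
Target RCF = 0.7 × 30,498 ≈ 21,348.6 × g
Your rotor: r = 56.0 / 2 = 28 cm
21,348.6 = 1.118 × 10⁻⁵ × 28 × N²
N² = 21,348.6 / (31.304 × 10⁻⁵) = 68,197,674
N ≈ √68,197,674 ≈ 8,258.2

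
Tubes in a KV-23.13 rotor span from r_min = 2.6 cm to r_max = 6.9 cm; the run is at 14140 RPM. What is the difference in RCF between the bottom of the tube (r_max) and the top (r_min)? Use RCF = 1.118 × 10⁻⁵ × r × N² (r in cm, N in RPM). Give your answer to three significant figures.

ΔRCF ≈ 9610 ×g

RCF_max = 1.118 × 10⁻⁵ × 6.9 × (14140)² = 1.118 × 10⁻⁵ × 6.9 × 199,939,600 ≈ 15,423.7 × g
RCF_min = 1.118 × 10⁻⁵ × 2.6 × (14140)² = 1.118 × 10⁻⁵ × 2.6 × 199,939,600 ≈ 5,811.8 × g
ΔRCF = 15,423.7 − 5,811.8 = 9,611.9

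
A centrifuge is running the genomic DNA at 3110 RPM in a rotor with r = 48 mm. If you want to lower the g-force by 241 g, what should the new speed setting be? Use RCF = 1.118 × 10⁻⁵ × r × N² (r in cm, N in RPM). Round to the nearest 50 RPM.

≈ 2300 RPM

r = 48 mm = 4.8 cm
Current RCF = 1.118 × 10⁻⁵ × 4.8 × (3110)² = 1.118 × 10⁻⁵ × 4.8 × 9,672,100 ≈ 519 × g
Target RCF = 519 − 241 = 278 × g
N² = 278 / (5.3664 × 10⁻⁵) = 5,180,382
N ≈ √5,180,382 ≈ 2,276.0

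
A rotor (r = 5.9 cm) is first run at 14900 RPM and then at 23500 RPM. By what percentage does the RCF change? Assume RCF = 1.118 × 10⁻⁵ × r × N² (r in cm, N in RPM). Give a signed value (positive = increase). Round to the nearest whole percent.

+149%

RCF ∝ N², so the ratio is (23500/14900)² = (1.577181)² = 2.4875.
Change = 2.4875 − 1 = +1.4875 → +148.8%.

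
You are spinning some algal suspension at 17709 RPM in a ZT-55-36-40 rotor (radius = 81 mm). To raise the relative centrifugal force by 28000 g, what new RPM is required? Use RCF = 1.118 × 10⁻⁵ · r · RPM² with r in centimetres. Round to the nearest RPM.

N₂ ≈ 24956 RPM

r = 81 mm = 8.1 cm
Current RCF = 1.118 × 10⁻⁵ × 8.1 × (17709)² = 1.118 × 10⁻⁵ × 8.1 × 313,608,681 ≈ 28,399.8 × g
Target RCF = 28,399.8 + 28,000 = 56,399.8 × g
N² = 56,399.8 / (9.0558 × 10⁻⁵) = 622,803,065
N ≈ √622,803,065 ≈ 24,956.0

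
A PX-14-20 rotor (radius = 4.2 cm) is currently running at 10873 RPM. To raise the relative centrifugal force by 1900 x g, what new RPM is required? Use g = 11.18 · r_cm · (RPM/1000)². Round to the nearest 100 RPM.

N₂ ≈ 12600 RPM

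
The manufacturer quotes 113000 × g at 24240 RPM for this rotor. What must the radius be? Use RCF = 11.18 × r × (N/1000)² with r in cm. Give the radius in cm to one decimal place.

r ≈ 17.2 cm

113000 = 11.18 × r × (24.24)²
r = 113000 / (11.18 × 587.5776) = 113000 / 6569.118 ≈ 17.202 cm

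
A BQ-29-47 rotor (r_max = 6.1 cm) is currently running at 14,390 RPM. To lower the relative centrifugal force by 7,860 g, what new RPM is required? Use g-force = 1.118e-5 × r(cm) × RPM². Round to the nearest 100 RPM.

9600 RPM

Current RCF = 1.118 × 10⁻⁵ × 6.1 × (14390)² = 1.118 × 10⁻⁵ × 6.1 × 207,072,100 ≈ 14,121.9 × g
Target RCF = 14,121.9 − 7,860 = 6,261.9 × g
N² = 6,261.9 / (6.8198 × 10⁻⁵) = 91,819,408
N ≈ √91,819,408 ≈ 9,582.2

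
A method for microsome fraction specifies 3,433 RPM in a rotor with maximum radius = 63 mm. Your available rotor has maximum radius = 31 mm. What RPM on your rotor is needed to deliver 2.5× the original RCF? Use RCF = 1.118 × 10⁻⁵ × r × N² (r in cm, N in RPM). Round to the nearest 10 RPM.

Original rotor: r = 63 mm = 6.3 cm
RCF_original = 1.118 × 10⁻⁵ × 6.3 × (3433)² = 1.118 × 10⁻⁵ × 6.3 × 11,785,489 ≈ 830.1 × g
Target RCF = 2.5 × 830.1 ≈ 2,075.2 × g
Your rotor: r = 31 mm = 3.1 cm
2,075.2 = 1.118 × 10⁻⁵ × 3.1 × N²
N² = 2,075.2 / (3.4658 × 10⁻⁵) = 59,876,508
N ≈ √59,876,508 ≈ 7,738.0

≈ 7740 RPM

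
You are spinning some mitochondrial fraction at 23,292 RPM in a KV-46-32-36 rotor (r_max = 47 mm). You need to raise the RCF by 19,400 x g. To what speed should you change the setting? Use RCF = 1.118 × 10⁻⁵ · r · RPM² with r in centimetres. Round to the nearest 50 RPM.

≈ 30200 RPM

r = 47 mm = 4.7 cm
Current RCF = 1.118 × 10⁻⁵ × 4.7 × (23292)² = 1.118 × 10⁻⁵ × 4.7 × 542,517,264 ≈ 28,507.1 × g
Target RCF = 28,507.1 + 19,400 = 47,907.1 × g
N² = 47,907.1 / (5.2546 × 10⁻⁵) = 911,717,352
N ≈ √911,717,352 ≈ 30,194.7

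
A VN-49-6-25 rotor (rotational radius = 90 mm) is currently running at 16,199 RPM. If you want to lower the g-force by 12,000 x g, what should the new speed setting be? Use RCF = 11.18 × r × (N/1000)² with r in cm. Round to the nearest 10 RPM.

≈ 11960 RPM

r = 90 mm = 9.0 cm
Current RCF = 11.18 × 9 × (16.199)² = 11.18 × 9 × 262.407601 ≈ 26,403.5 × g
Target RCF = 26,403.5 − 12,000 = 14,403.5 × g
(N/1000)² = 14,403.5 / 100.62 = 143.1475
N = 1000 × √143.1475 ≈ 11,964.4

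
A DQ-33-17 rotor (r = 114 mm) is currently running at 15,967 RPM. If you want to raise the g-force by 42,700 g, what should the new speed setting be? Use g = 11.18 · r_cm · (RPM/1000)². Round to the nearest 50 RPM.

≈ 24300 RPM

r = 114 mm = 11.4 cm
Current RCF = 11.18 × 11.4 × (15.967)² = 11.18 × 11.4 × 254.945089 ≈ 32,493.3 × g
Target RCF = 32,493.3 + 42,700 = 75,193.3 × g
(N/1000)² = 75,193.3 / 127.452 = 589.9735
N = 1000 × √589.9735 ≈ 24,289.4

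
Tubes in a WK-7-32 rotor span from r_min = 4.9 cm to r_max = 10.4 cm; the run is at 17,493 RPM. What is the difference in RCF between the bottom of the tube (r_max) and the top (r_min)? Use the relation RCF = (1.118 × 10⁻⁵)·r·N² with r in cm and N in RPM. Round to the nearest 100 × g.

ΔRCF ≈ 18800 g

ΔRCF = 1.118 × 10⁻⁵ × (r_max − r_min) × N² = 1.118 × 10⁻⁵ × 5.5 × 306,005,049 ≈ 18,816.3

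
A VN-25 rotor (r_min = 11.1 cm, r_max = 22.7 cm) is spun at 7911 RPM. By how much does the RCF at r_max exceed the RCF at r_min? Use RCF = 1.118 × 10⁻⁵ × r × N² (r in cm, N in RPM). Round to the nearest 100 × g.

≈ 8100 × g

ΔRCF = 1.118 × 10⁻⁵ × (r_max − r_min) × N² = 1.118 × 10⁻⁵ × 11.6 × 62,583,921 ≈ 8,116.4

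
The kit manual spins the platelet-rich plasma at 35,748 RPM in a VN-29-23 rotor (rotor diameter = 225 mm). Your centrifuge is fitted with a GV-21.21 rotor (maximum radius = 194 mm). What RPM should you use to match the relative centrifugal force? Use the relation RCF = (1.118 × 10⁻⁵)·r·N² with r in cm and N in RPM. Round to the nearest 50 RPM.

27200 RPM

Original rotor: r = 225 mm / 2 = 112.5 mm = 11.25 cm
RCF_original = 1.118 × 10⁻⁵ × 11.25 × (35748)² = 1.118 × 10⁻⁵ × 11.25 × 1,277,919,504 ≈ 160,730.3 × g
Your rotor: r = 194 mm = 19.4 cm
160,730.3 = 1.118 × 10⁻⁵ × 19.4 × N²
N² = 160,730.3 / (21.6892 × 10⁻⁵) = 741,061,450
N ≈ √741,061,450 ≈ 27,222.4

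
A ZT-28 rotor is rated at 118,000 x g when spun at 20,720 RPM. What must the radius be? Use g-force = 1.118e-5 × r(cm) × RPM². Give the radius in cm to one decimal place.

118000 = 1.118 × 10⁻⁵ × r × (20720)²
r = 118000 / (1.118 × 10⁻⁵ × 429,318,400) = 118000 / 4799.78 ≈ 24.584 cm

≈ 24.6 cm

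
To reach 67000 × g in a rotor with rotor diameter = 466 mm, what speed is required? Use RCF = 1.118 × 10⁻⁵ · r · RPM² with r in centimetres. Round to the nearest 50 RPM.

r = 466 mm / 2 = 233 mm = 23.3 cm
67,000 = 1.118 × 10⁻⁵ × 23.3 × N²
N² = 67,000 / (26.0494 × 10⁻⁵) = 257,203,621
N ≈ √257,203,621 ≈ 16,037.6

16050 RPM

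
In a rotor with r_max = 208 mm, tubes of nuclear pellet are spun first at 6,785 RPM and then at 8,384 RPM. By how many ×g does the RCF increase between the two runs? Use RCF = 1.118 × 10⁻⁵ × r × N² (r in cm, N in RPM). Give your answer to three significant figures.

r = 208 mm = 20.8 cm
RCF₁ = 1.118 × 10⁻⁵ × 20.8 × (6785)² = 1.118 × 10⁻⁵ × 20.8 × 46,036,225 ≈ 10,705.4 × g
RCF₂ = 1.118 × 10⁻⁵ × 20.8 × (8384)² = 1.118 × 10⁻⁵ × 20.8 × 70,291,456 ≈ 16,345.9 × g
Increase = 16,345.9 − 10,705.4 = 5,640.5

5640 ×g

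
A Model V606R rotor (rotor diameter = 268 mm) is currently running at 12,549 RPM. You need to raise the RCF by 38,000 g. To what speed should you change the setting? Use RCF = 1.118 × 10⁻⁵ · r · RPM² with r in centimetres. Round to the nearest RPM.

≈ 20276 RPM

r = 268 mm / 2 = 134 mm = 13.4 cm
Current RCF = 1.118 × 10⁻⁵ × 13.4 × (12549)² = 1.118 × 10⁻⁵ × 13.4 × 157,477,401 ≈ 23,592 × g
Target RCF = 23,592 + 38,000 = 61,592 × g
N² = 61,592 / (14.9812 × 10⁻⁵) = 411,128,615
N ≈ √411,128,615 ≈ 20,276.3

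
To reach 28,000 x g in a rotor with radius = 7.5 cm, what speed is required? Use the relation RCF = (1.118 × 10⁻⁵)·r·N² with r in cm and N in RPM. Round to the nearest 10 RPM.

N ≈ 18270 RPM

28,000 = 1.118 × 10⁻⁵ × 7.5 × N²
N² = 28,000 / (8.385 × 10⁻⁵) = 333,929,636
N ≈ √333,929,636 ≈ 18,273.7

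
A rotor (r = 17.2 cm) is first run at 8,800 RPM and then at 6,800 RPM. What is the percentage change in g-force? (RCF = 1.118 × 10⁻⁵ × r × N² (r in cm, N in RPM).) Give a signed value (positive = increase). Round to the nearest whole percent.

RCF ∝ N², so the ratio is (6800/8800)² = (0.772727)² = 0.5971.
Change = 0.5971 − 1 = -0.4029 → -40.3%.

-40%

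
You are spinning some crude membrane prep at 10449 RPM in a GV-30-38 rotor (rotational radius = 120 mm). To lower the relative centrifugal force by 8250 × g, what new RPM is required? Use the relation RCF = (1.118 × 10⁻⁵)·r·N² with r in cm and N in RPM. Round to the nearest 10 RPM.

r = 120 mm = 12.0 cm
Current RCF = 1.118 × 10⁻⁵ × 12 × (10449)² = 1.118 × 10⁻⁵ × 12 × 109,181,601 ≈ 14,647.8 × g
Target RCF = 14,647.8 − 8,250 = 6,397.8 × g
N² = 6,397.8 / (13.416 × 10⁻⁵) = 47,687,835
N ≈ √47,687,835 ≈ 6,905.6

N₂ ≈ 6910 RPM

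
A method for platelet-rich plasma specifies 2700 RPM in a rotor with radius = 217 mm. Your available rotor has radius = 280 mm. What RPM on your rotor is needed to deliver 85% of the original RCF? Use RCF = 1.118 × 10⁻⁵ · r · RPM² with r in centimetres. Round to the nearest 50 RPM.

2200 RPM

Original rotor: r = 217 mm = 21.7 cm
RCF = 1.118 × 10⁻⁵ × r × N²
RCF_original = 1.118 × 10⁻⁵ × 21.7 × (2700)² = 1.118 × 10⁻⁵ × 21.7 × 7,290,000 ≈ 1,768.6 × g
Target RCF = 0.85 × 1,768.6 ≈ 1,503.3 × g
Your rotor: r = 280 mm = 28.0 cm
1,503.3 = 1.118 × 10⁻⁵ × 28 × N²
N² = 1,503.3 / (31.304 × 10⁻⁵) = 4,802,262
N ≈ √4,802,262 ≈ 2,191.4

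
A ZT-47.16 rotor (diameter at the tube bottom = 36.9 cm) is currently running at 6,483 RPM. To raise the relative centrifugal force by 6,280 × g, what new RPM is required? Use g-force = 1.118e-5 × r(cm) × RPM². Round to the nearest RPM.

≈ 8513 RPM

r = 36.9 / 2 = 18.45 cm
Current RCF = 1.118 × 10⁻⁵ × 18.45 × (6483)² = 1.118 × 10⁻⁵ × 18.45 × 42,029,289 ≈ 8,669.4 × g
Target RCF = 8,669.4 + 6,280 = 14,949.4 × g
N² = 14,949.4 / (20.6271 × 10⁻⁵) = 72,474,560
N ≈ √72,474,560 ≈ 8,513.2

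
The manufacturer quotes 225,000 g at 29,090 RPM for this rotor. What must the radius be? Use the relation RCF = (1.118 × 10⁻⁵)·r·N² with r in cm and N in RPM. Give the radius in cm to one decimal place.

225000 = 1.118 × 10⁻⁵ × r × (29090)²
r = 225000 / (1.118 × 10⁻⁵ × 846,228,100) = 225000 / 9460.83 ≈ 23.782 cm

r ≈ 23.8 cm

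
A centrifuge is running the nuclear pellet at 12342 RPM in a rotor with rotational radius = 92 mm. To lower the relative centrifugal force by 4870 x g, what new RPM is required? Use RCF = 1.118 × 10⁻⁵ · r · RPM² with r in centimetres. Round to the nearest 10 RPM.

≈ 10250 RPM

r = 92 mm = 9.2 cm
Current RCF = 1.118 × 10⁻⁵ × 9.2 × (12342)² = 1.118 × 10⁻⁵ × 9.2 × 152,324,964 ≈ 15,667.5 × g
Target RCF = 15,667.5 − 4,870 = 10,797.5 × g
N² = 10,797.5 / (10.2856 × 10⁻⁵) = 104,976,861
N ≈ √104,976,861 ≈ 10,245.8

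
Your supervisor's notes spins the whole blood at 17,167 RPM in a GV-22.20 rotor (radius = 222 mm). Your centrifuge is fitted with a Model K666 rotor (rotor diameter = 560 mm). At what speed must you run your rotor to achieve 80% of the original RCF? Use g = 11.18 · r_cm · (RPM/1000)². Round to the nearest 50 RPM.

13650 RPM

Original rotor: r = 222 mm = 22.2 cm
RCF_original = 11.18 × 22.2 × (17.167)² = 11.18 × 22.2 × 294.705889 ≈ 73,144.8 × g
Target RCF = 0.8 × 73,144.8 ≈ 58,515.8 × g
Your rotor: r = 560 mm / 2 = 280 mm = 28 cm
58,515.8 = 11.18 × 28 × (N/1000)²
(N/1000)² = 58,515.8 / 313.04 = 186.9275
N = 1000 × √186.9275 ≈ 13,672.1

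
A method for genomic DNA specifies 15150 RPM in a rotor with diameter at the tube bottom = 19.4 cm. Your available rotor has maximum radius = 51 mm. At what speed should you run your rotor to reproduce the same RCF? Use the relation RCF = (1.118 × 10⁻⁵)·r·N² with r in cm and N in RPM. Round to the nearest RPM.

20894 RPM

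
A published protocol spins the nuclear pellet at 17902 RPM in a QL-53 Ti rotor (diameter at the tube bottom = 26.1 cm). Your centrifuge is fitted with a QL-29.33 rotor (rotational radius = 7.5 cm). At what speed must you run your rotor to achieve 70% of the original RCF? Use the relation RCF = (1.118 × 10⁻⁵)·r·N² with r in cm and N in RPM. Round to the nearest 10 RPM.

Original rotor: r = 26.1 / 2 = 13.05 cm
RCF_original = 1.118 × 10⁻⁵ × 13.05 × (17902)² = 1.118 × 10⁻⁵ × 13.05 × 320,481,604 ≈ 46,757.9 × g
Target RCF = 0.7 × 46,757.9 ≈ 32,730.5 × g
32,730.5 = 1.118 × 10⁻⁵ × 7.5 × N²
N² = 32,730.5 / (8.385 × 10⁻⁵) = 390,345,856
N ≈ √390,345,856 ≈ 19,757.2

19760 RPM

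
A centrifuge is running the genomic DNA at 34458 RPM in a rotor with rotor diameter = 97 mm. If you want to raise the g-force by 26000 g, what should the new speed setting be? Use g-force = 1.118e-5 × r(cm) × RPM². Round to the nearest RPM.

≈ 40827 RPM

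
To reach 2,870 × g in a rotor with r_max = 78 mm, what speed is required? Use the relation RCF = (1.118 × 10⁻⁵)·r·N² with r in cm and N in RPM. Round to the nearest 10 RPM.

≈ 5740 RPM

r = 78 mm = 7.8 cm
2,870 = 1.118 × 10⁻⁵ × 7.8 × N²
N² = 2,870 / (8.7204 × 10⁻⁵) = 32,911,334
N ≈ √32,911,334 ≈ 5,736.8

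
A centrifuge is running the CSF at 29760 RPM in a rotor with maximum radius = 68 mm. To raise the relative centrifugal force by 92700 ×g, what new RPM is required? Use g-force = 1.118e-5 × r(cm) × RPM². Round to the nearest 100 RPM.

45900 RPM

r = 68 mm = 6.8 cm
Current RCF = 1.118 × 10⁻⁵ × 6.8 × (29760)² = 1.118 × 10⁻⁵ × 6.8 × 885,657,600 ≈ 67,331.2 × g
Target RCF = 67,331.2 + 92,700 = 160,031.2 × g
N² = 160,031.2 / (7.6024 × 10⁻⁵) = 2,105,008,945
N ≈ √2,105,008,945 ≈ 45,880.4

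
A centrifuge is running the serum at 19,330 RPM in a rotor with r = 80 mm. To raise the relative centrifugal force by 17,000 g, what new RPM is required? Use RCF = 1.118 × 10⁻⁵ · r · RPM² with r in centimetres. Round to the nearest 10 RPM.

23740 RPM

r = 80 mm = 8.0 cm
Current RCF = 1.118 × 10⁻⁵ × 8 × (19330)² = 1.118 × 10⁻⁵ × 8 × 373,648,900 ≈ 33,419.2 × g
Target RCF = 33,419.2 + 17,000 = 50,419.2 × g
N² = 50,419.2 / (8.944 × 10⁻⁵) = 563,720,930
N ≈ √563,720,930 ≈ 23,742.8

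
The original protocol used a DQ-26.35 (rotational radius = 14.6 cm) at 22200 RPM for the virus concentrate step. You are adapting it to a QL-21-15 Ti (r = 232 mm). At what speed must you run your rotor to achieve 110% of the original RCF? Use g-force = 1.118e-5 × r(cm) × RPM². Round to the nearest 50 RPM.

≈ 18450 RPM

RCF_original = 1.118 × 10⁻⁵ × 14.6 × (22200)² = 1.118 × 10⁻⁵ × 14.6 × 492,840,000 ≈ 80,445.3 × g
Target RCF = 1.1 × 80,445.3 ≈ 88,489.8 × g
Your rotor: r = 232 mm = 23.2 cm
88,489.8 = 1.118 × 10⁻⁵ × 23.2 × N²
N² = 88,489.8 / (25.9376 × 10⁻⁵) = 341,164,179
N ≈ √341,164,179 ≈ 18,470.6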